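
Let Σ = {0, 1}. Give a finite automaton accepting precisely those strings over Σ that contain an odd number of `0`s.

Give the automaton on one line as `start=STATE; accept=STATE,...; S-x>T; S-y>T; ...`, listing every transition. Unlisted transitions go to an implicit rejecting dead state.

start=q0; accept=q1; q0-0>q1; q0-1>q0; q1-0>q0; q1-1>q1

The only thing that matters is how many `0`s have appeared, reduced mod 2. Use one state per residue: q0 for 0, …, q1 for 1. Reading `0` moves to the next residue; anything else stays put. q1 is accepting.
With 2 states:
        0   1  
>  q0   q1  q0 
 * q1   q0  q1 
(> = start, * = accepting)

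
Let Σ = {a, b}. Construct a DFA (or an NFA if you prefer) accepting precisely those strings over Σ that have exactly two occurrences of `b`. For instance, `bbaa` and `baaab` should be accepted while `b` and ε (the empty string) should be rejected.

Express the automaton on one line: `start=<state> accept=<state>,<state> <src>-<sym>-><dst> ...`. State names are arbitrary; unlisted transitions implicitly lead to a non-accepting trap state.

Only the number of `b`s matters, and only up to 3. Make a chain q0 → q1 → q2 → q3 advanced by each `b` (with q3 absorbing); every other symbol self-loops. The accepting set is {q2}.
With 4 states:
        a   b  
>  q0   q0  q1 
   q1   q1  q2 
 * q2   q2  q3 
   q3   q3  q3 
(> = start, * = accepting)

start=q0 accept=q2 q0-a->q0 q0-b->q1 q1-a->q1 q1-b->q2 q2-a->q2 q2-b->q3 q3-a->q3 q3-b->q3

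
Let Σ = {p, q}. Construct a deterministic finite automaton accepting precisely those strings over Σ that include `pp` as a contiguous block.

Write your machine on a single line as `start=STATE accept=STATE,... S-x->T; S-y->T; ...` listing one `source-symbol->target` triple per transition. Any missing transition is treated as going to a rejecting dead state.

Track how much of `pp` has been matched so far: state S0 is no progress, S2 is the absorbing accept state reached once `pp` has occurred. Intermediate states record partial matches; on a mismatch, fall back to the longest reusable overlap.
A 3-state machine:
        p   q  
>  S0   S1  S0 
   S1   S2  S0 
 * S2   S2  S2 
(> = start, * = accepting)

start=S0; accept=S2; S0-p->S1; S0-q->S0; S1-p->S2; S1-q->S0; S2-p->S2; S2-q->S2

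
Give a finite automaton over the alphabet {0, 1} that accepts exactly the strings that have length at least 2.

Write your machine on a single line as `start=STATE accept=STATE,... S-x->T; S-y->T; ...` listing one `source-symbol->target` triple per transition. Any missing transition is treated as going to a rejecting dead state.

start=S0; accept=S2,S3; S0-0->S1; S0-1->S1; S1-0->S2; S1-1->S2; S2-0->S3; S2-1->S3; S3-0->S3; S3-1->S3

Count input length up to 3: every symbol moves from S0 toward S3, which means 'more than 2' and absorbs. Accept from {S2, S3}.
With 4 states:
        0   1  
>  S0   S1  S1 
   S1   S2  S2 
 * S2   S3  S3 
 * S3   S3  S3 
(> = start, * = accepting)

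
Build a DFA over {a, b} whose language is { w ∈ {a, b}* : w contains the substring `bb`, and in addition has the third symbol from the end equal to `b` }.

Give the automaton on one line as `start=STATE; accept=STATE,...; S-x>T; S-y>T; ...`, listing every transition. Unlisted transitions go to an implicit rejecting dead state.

Build one automaton per condition and run them in lockstep. One (3 states) tracks whether and how much of `bb` has been seen; the other (15 states) tracks the last 3 symbols read. Each combined state is a pair, one component from each; accept when both components accept. Equivalent product states are then merged.
        a   b  
>  q0   q0  q1 
   q1   q0  q2 
   q2   q3  q4 
 * q3   q5  q6 
 * q4   q3  q4 
 * q5   q7  q8 
 * q6   q9  q2 
   q7   q7  q8 
   q8   q9  q2 
   q9   q5  q6 
(> = start, * = accepting)

start=q0; accept=q3,q4,q5,q6; q0-a>q0; q0-b>q1; q1-a>q0; q1-b>q2; q2-a>q3; q2-b>q4; q3-a>q5; q3-b>q6; q4-a>q3; q4-b>q4; q5-a>q7; q5-b>q8; q6-a>q9; q6-b>q2; q7-a>q7; q7-b>q8; q8-a>q9; q8-b>q2; q9-a>q5; q9-b>q6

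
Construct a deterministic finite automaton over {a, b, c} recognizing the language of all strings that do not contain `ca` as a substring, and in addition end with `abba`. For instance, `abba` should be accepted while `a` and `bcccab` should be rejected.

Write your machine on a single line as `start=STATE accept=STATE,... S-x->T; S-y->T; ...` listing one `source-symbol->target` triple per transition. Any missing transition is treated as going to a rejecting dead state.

Build one automaton per condition and run them in lockstep. One (3 states) tracks partial matches of the forbidden pattern `ca`; the other (5 states) tracks how much of the suffix `abba` has currently been matched. Each combined state is a pair, one component from each; accept when both components accept.
          a    b    c  
>  S0     S1   S0   S2 
   S1     S1   S3   S2 
   S2     S4   S0   S2 
   S3     S1   S5   S2 
   S4     S4   S6   S7 
   S5     S8   S0   S2 
   S6     S4   S9   S7 
   S7     S4   S7   S7 
 * S8     S1   S3   S2 
   S9    S10   S7   S7 
   S10    S4   S6   S7 
(> = start, * = accepting)

start=S0; accept=S8; S0-a->S1; S0-b->S0; S0-c->S2; S1-a->S1; S1-b->S3; S1-c->S2; S2-a->S4; S2-b->S0; S2-c->S2; S3-a->S1; S3-b->S5; S3-c->S2; S4-a->S4; S4-b->S6; S4-c->S7; S5-a->S8; S5-b->S0; S5-c->S2; S6-a->S4; S6-b->S9; S6-c->S7; S7-a->S4; S7-b->S7; S7-c->S7; S8-a->S1; S8-b->S3; S8-c->S2; S9-a->S10; S9-b->S7; S9-c->S7; S10-a->S4; S10-b->S6; S10-c->S7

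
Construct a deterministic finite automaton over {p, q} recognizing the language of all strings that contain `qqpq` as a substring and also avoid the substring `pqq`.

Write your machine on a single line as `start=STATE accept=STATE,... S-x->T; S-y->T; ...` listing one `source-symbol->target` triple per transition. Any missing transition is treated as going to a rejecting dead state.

Run two small machines in parallel and take their product. One (5 states) tracks whether and how much of `qqpq` has been seen; the other (4 states) tracks partial matches of the forbidden pattern `pqq`. Each combined state is a pair, one component from each; accept when both components accept. Minimizing collapses redundant product states.
A 7-state machine:
       p  q 
>  A   B  C 
   B   B  B 
   C   B  D 
   D   E  D 
   E   B  F 
 * F   G  B 
 * G   G  F 
(> = start, * = accepting)

start=A; accept=F,G; A-p->B; A-q->C; B-p->B; B-q->B; C-p->B; C-q->D; D-p->E; D-q->D; E-p->B; E-q->F; F-p->G; F-q->B; G-p->G; G-q->F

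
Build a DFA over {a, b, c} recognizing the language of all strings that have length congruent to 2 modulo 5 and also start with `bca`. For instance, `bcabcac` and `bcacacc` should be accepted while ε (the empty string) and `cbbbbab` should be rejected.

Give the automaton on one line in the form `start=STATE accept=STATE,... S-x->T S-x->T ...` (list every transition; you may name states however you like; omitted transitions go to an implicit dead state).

Handle the two conditions separately and then intersect. The first has 5 states tracking the input length modulo 5; the second has 5 states tracking whether the input so far still matches the prefix `bca`. A product state is a pair (one from each), accepting exactly when both do. Equivalent product states are then merged.
        a   b   c  
>  q0   q1  q2  q1 
   q1   q1  q1  q1 
   q2   q1  q1  q3 
   q3   q4  q1  q1 
   q4   q5  q5  q5 
   q5   q6  q6  q6 
   q6   q7  q7  q7 
   q7   q8  q8  q8 
 * q8   q4  q4  q4 
(> = start, * = accepting)

start=q0 accept=q8 q0-a->q1 q0-b->q2 q0-c->q1 q1-a->q1 q1-b->q1 q1-c->q1 q2-a->q1 q2-b->q1 q2-c->q3 q3-a->q4 q3-b->q1 q3-c->q1 q4-a->q5 q4-b->q5 q4-c->q5 q5-a->q6 q5-b->q6 q5-c->q6 q6-a->q7 q6-b->q7 q6-c->q7 q7-a->q8 q7-b->q8 q7-c->q8 q8-a->q4 q8-b->q4 q8-c->q4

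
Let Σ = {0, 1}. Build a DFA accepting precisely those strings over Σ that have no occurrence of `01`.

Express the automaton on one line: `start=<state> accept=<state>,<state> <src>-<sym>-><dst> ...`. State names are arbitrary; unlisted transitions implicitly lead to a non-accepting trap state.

Track partial matches of the forbidden pattern `01`. State S2 is a dead state reached once `01` has occurred; every other state accepts. S0 means no part of `01` is currently matched.
        0   1  
>* S0   S1  S0 
 * S1   S1  S2 
   S2   S2  S2 
(> = start, * = accepting)

start=S0 accept=S0,S1 S0-0->S1 S0-1->S0 S1-0->S1 S1-1->S2 S2-0->S2 S2-1->S2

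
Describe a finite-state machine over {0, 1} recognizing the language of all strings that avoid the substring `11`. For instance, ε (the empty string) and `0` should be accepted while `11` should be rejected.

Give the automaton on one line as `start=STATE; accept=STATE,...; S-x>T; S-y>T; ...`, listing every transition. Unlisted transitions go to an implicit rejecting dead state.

start=q0; accept=q0,q1; q0-0>q0; q0-1>q1; q1-0>q0; q1-1>q2; q2-0>q2; q2-1>q2

This is the complement of 'contains `11`'. Use the same substring-matching states — q0 through q2 holding how much of `11` has just been matched — but flip the accepting set: everything except the trap q2 accepts.
3 states suffice.
        0   1  
>* q0   q0  q1 
 * q1   q0  q2 
   q2   q2  q2 
(> = start, * = accepting)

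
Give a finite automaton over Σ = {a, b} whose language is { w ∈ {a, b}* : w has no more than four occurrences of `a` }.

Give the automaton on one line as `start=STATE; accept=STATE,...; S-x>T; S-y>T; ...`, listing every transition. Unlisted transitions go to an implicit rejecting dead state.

start=q0; accept=q0,q1,q2,q3,q4; q0-a>q1; q0-b>q0; q1-a>q2; q1-b>q1; q2-a>q3; q2-b>q2; q3-a>q4; q3-b>q3; q4-a>q5; q4-b>q4; q5-a>q5; q5-b>q5

Only the number of `a`s matters, and only up to 5. Make a chain q0 → q1 → q2 → q3 → q4 → q5 advanced by each `a` (with q5 absorbing); every other symbol self-loops. The accepting set is {q0, q1, q2, q3, q4}.
With 6 states:
        a   b  
>* q0   q1  q0 
 * q1   q2  q1 
 * q2   q3  q2 
 * q3   q4  q3 
 * q4   q5  q4 
   q5   q5  q5 
(> = start, * = accepting)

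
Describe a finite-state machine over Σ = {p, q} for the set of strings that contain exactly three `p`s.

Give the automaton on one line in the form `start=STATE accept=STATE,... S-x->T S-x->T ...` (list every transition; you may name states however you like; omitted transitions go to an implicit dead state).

Count `p`s, saturating at 4: states A through D mean 0 through 3 `p`s seen; E means more than 3. Each `p` increments (capped at E); other symbols loop. Accept from {D}.
With 5 states:
       p  q 
>  A   B  A 
   B   C  B 
   C   D  C 
 * D   E  D 
   E   E  E 
(> = start, * = accepting)

start=A accept=D A-p->B A-q->A B-p->C B-q->B C-p->D C-q->C D-p->E D-q->D E-p->E E-q->E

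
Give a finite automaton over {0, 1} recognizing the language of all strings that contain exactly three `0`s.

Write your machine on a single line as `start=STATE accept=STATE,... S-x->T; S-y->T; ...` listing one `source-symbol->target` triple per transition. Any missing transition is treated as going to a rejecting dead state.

start=A; accept=D; A-0->B; A-1->A; B-0->C; B-1->B; C-0->D; C-1->C; D-0->E; D-1->D; E-0->E; E-1->E

Only the number of `0`s matters, and only up to 4. Make a chain A → B → C → D → E advanced by each `0` (with E absorbing); every other symbol self-loops. The accepting set is {D}.
       0  1 
>  A   B  A 
   B   C  B 
   C   D  C 
 * D   E  D 
   E   E  E 
(> = start, * = accepting)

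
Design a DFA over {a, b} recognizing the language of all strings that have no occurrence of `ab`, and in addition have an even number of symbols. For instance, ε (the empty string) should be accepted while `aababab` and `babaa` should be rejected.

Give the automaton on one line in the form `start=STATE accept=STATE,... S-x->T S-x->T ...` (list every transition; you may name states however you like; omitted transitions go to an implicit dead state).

Run two small machines in parallel and take their product. One (3 states) tracks partial matches of the forbidden pattern `ab`; the other (2 states) tracks the input length modulo 2. Each combined state is a pair, one component from each; accept when both components accept. After merging equivalent states the machine shrinks.
        a   b  
>* s0   s1  s2 
   s1   s3  s4 
   s2   s3  s0 
 * s3   s1  s4 
   s4   s4  s4 
(> = start, * = accepting)

start=s0 accept=s0,s3 s0-a->s1 s0-b->s2 s1-a->s3 s1-b->s4 s2-a->s3 s2-b->s0 s3-a->s1 s3-b->s4 s4-a->s4 s4-b->s4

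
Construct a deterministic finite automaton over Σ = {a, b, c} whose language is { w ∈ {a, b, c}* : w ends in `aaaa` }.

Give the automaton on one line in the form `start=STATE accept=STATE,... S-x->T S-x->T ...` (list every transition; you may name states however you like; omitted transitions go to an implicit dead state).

start=q0 accept=q4 q0-a->q1 q0-b->q0 q0-c->q0 q1-a->q2 q1-b->q0 q1-c->q0 q2-a->q3 q2-b->q0 q2-c->q0 q3-a->q4 q3-b->q0 q3-c->q0 q4-a->q4 q4-b->q0 q4-c->q0

Let each state record the length of the longest suffix of the input read so far that is also a prefix of `aaaa`. q1 means the last symbol is `a`; q2 means the last 2 symbols are `aa`; q3 means the last 3 symbols are `aaa`; q4 means the last 4 symbols are `aaaa`. Accept only at q4, where the string currently ends in `aaaa`.
A 5-state machine:
        a   b   c  
>  q0   q1  q0  q0 
   q1   q2  q0  q0 
   q2   q3  q0  q0 
   q3   q4  q0  q0 
 * q4   q4  q0  q0 
(> = start, * = accepting)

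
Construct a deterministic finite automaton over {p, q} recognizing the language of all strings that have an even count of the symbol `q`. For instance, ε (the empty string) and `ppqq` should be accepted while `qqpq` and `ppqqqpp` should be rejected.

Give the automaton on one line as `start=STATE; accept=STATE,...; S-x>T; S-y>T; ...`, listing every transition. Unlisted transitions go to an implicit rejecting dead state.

Keep the running count of `q`s modulo 2: each `q` advances along the cycle A → B → A while other symbols loop. Accept at A.
With 2 states:
       p  q 
>* A   A  B 
   B   B  A 
(> = start, * = accepting)

start=A; accept=A; A-p>A; A-q>B; B-p>B; B-q>A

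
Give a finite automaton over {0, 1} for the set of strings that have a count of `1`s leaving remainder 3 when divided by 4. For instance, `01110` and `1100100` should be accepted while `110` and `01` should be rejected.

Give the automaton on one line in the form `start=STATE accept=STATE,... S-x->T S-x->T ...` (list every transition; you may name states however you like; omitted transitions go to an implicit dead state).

The only thing that matters is how many `1`s have appeared, reduced mod 4. Use one state per residue: q0 for 0, …, q3 for 3. Reading `1` moves to the next residue; anything else stays put. q3 is accepting.
A 4-state machine:
        0   1  
>  q0   q0  q1 
   q1   q1  q2 
   q2   q2  q3 
 * q3   q3  q0 
(> = start, * = accepting)

start=q0 accept=q3 q0-0->q0 q0-1->q1 q1-0->q1 q1-1->q2 q2-0->q2 q2-1->q3 q3-0->q3 q3-1->q0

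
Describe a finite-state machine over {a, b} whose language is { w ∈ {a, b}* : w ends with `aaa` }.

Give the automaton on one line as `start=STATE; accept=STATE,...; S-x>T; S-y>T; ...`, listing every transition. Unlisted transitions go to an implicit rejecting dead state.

start=q0; accept=q3; q0-a>q1; q0-b>q0; q1-a>q2; q1-b>q0; q2-a>q3; q2-b>q0; q3-a>q3; q3-b>q0

Let each state record the length of the longest suffix of the input read so far that is also a prefix of `aaa`. q1 means the last symbol is `a`; q2 means the last 2 symbols are `aa`; q3 means the last 3 symbols are `aaa`. Accept only at q3, where the string currently ends in `aaa`.
        a   b  
>  q0   q1  q0 
   q1   q2  q0 
   q2   q3  q0 
 * q3   q3  q0 
(> = start, * = accepting)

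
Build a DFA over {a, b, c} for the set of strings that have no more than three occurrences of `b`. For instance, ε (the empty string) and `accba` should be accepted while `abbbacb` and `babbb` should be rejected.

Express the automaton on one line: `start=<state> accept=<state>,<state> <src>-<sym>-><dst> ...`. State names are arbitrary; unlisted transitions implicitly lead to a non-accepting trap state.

start=S0 accept=S0,S1,S2,S3 S0-a->S0 S0-b->S1 S0-c->S0 S1-a->S1 S1-b->S2 S1-c->S1 S2-a->S2 S2-b->S3 S2-c->S2 S3-a->S3 S3-b->S4 S3-c->S3 S4-a->S4 S4-b->S4 S4-c->S4

Only the number of `b`s matters, and only up to 4. Make a chain S0 → S1 → S2 → S3 → S4 advanced by each `b` (with S4 absorbing); every other symbol self-loops. The accepting set is {S0, S1, S2, S3}.
With 5 states:
        a   b   c  
>* S0   S0  S1  S0 
 * S1   S1  S2  S1 
 * S2   S2  S3  S2 
 * S3   S3  S4  S3 
   S4   S4  S4  S4 
(> = start, * = accepting)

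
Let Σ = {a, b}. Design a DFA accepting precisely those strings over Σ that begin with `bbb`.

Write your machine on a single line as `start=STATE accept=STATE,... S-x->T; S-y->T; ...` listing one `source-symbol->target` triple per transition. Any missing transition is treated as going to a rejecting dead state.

Check the first 3 symbols one by one: s0 through s2 record how many have matched `bbb` so far; any wrong symbol goes to the dead state s4. After all 3 match we enter the accepting sink s3.
        a   b  
>  s0   s4  s1 
   s1   s4  s2 
   s2   s4  s3 
 * s3   s3  s3 
   s4   s4  s4 
(> = start, * = accepting)

start=s0; accept=s3; s0-a->s4; s0-b->s1; s1-a->s4; s1-b->s2; s2-a->s4; s2-b->s3; s3-a->s3; s3-b->s3; s4-a->s4; s4-b->s4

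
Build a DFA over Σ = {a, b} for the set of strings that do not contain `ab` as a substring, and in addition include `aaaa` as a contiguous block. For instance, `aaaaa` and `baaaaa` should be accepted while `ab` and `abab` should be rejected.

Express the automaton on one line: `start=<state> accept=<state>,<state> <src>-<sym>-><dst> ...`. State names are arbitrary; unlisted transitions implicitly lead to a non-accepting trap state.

start=q0 accept=q5 q0-a->q1 q0-b->q0 q1-a->q2 q1-b->q3 q2-a->q4 q2-b->q3 q3-a->q3 q3-b->q3 q4-a->q5 q4-b->q3 q5-a->q5 q5-b->q3

Handle the two conditions separately and then intersect. One (3 states) tracks partial matches of the forbidden pattern `ab`; the other (5 states) tracks whether and how much of `aaaa` has been seen. Each combined state is a pair, one component from each; accept when both components accept. After merging equivalent states the machine shrinks.
A 6-state machine:
        a   b  
>  q0   q1  q0 
   q1   q2  q3 
   q2   q4  q3 
   q3   q3  q3 
   q4   q5  q3 
 * q5   q5  q3 
(> = start, * = accepting)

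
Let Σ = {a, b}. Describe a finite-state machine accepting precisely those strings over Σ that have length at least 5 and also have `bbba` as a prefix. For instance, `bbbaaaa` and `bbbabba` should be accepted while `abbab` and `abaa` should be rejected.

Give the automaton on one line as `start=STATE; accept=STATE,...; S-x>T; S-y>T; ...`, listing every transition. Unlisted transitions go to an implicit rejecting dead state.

start=S0; accept=S6; S0-a>S1; S0-b>S2; S1-a>S1; S1-b>S1; S2-a>S1; S2-b>S3; S3-a>S1; S3-b>S4; S4-a>S5; S4-b>S1; S5-a>S6; S5-b>S6; S6-a>S6; S6-b>S6

Handle the two conditions separately and then intersect. The first has 7 states tracking the input length, saturating at 6; the second has 6 states tracking whether the input so far still matches the prefix `bbba`. A product state is a pair (one from each), accepting exactly when both do. After merging equivalent states the machine shrinks.
A 7-state machine:
        a   b  
>  S0   S1  S2 
   S1   S1  S1 
   S2   S1  S3 
   S3   S1  S4 
   S4   S5  S1 
   S5   S6  S6 
 * S6   S6  S6 
(> = start, * = accepting)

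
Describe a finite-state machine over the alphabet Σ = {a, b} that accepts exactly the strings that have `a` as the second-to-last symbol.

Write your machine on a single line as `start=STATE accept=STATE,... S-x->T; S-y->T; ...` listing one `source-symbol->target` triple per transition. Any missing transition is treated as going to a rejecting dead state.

A DFA must remember the last 2 symbols (since which symbol is second-to-last isn't known until the input ends). Use one state per possible window of the last ≤2 symbols; accept from those whose window starts with `a`.
A 7-state machine:
        a   b  
>  q0   q1  q2 
   q1   q3  q4 
   q2   q5  q6 
 * q3   q3  q4 
 * q4   q5  q6 
   q5   q3  q4 
   q6   q5  q6 
(> = start, * = accepting)

start=q0; accept=q3,q4; q0-a->q1; q0-b->q2; q1-a->q3; q1-b->q4; q2-a->q5; q2-b->q6; q3-a->q3; q3-b->q4; q4-a->q5; q4-b->q6; q5-a->q3; q5-b->q4; q6-a->q5; q6-b->q6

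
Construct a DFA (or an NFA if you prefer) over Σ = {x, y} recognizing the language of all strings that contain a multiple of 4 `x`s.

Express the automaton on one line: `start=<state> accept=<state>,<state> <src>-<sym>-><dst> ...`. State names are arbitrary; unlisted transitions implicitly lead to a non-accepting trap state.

Keep the running count of `x`s modulo 4: each `x` advances along the cycle s0 → s1 → s2 → s3 → s0 while other symbols loop. Accept at s0.
A 4-state machine:
        x   y  
>* s0   s1  s0 
   s1   s2  s1 
   s2   s3  s2 
   s3   s0  s3 
(> = start, * = accepting)

start=s0 accept=s0 s0-x->s1 s0-y->s0 s1-x->s2 s1-y->s1 s2-x->s3 s2-y->s2 s3-x->s0 s3-y->s3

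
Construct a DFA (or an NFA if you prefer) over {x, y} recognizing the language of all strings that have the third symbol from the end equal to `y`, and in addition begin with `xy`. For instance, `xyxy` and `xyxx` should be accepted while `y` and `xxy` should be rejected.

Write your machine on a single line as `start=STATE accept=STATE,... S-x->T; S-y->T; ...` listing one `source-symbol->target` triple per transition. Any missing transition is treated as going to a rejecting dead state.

Build one automaton per condition and run them in lockstep. One (15 states) tracks the last 3 symbols read; the other (4 states) tracks whether the input so far still matches the prefix `xy`. Each combined state is a pair, one component from each; accept when both components accept. Equivalent product states are then merged.
An 11-state machine:
       x  y 
>  A   B  C 
   B   C  D 
   C   C  C 
   D   E  F 
   E   G  H 
   F   I  J 
 * G   K  D 
 * H   E  F 
 * I   G  H 
 * J   I  J 
   K   K  D 
(> = start, * = accepting)

start=A; accept=G,H,I,J; A-x->B; A-y->C; B-x->C; B-y->D; C-x->C; C-y->C; D-x->E; D-y->F; E-x->G; E-y->H; F-x->I; F-y->J; G-x->K; G-y->D; H-x->E; H-y->F; I-x->G; I-y->H; J-x->I; J-y->J; K-x->K; K-y->D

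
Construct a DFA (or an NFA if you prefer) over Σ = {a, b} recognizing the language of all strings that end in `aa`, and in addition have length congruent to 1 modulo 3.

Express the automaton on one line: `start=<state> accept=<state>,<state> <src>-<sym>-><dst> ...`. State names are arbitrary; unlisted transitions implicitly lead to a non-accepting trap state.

start=q0 accept=q8 q0-a->q1 q0-b->q2 q1-a->q3 q1-b->q4 q2-a->q5 q2-b->q4 q3-a->q6 q3-b->q0 q4-a->q7 q4-b->q0 q5-a->q6 q5-b->q0 q6-a->q8 q6-b->q2 q7-a->q8 q7-b->q2 q8-a->q3 q8-b->q4

Build one automaton per condition and run them in lockstep. One (3 states) tracks how much of the suffix `aa` has currently been matched; the other (3 states) tracks the input length modulo 3. Each combined state is a pair, one component from each; accept when both components accept.
9 states suffice.
        a   b  
>  q0   q1  q2 
   q1   q3  q4 
   q2   q5  q4 
   q3   q6  q0 
   q4   q7  q0 
   q5   q6  q0 
   q6   q8  q2 
   q7   q8  q2 
 * q8   q3  q4 
(> = start, * = accepting)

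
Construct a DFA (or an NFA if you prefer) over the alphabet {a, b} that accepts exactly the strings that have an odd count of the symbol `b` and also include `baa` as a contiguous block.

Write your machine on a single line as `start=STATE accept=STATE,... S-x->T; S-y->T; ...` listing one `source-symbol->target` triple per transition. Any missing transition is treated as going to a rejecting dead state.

Build one automaton per condition and run them in lockstep. One (2 states) tracks the count of `b`s modulo 2; the other (4 states) tracks whether and how much of `baa` has been seen. Each combined state is a pair, one component from each; accept when both components accept.
With 7 states:
        a   b  
>  s0   s0  s1 
   s1   s2  s3 
   s2   s4  s3 
   s3   s5  s1 
 * s4   s4  s6 
   s5   s6  s1 
   s6   s6  s4 
(> = start, * = accepting)

start=s0; accept=s4; s0-a->s0; s0-b->s1; s1-a->s2; s1-b->s3; s2-a->s4; s2-b->s3; s3-a->s5; s3-b->s1; s4-a->s4; s4-b->s6; s5-a->s6; s5-b->s1; s6-a->s6; s6-b->s4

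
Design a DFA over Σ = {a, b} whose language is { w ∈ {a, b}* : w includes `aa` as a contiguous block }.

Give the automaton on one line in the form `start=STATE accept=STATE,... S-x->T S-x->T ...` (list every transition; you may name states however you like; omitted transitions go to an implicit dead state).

start=S0 accept=S2 S0-a->S1 S0-b->S0 S1-a->S2 S1-b->S0 S2-a->S2 S2-b->S2

Track how much of `aa` has been matched so far: state S0 is no progress, S2 is the absorbing accept state reached once `aa` has occurred. Intermediate states record partial matches; on a mismatch, fall back to the longest reusable overlap.
        a   b  
>  S0   S1  S0 
   S1   S2  S0 
 * S2   S2  S2 
(> = start, * = accepting)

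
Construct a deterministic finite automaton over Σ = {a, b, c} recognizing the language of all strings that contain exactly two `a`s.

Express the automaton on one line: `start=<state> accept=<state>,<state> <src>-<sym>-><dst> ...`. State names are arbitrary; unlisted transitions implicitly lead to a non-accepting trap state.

start=s0 accept=s2 s0-a->s1 s0-b->s0 s0-c->s0 s1-a->s2 s1-b->s1 s1-c->s1 s2-a->s3 s2-b->s2 s2-c->s2 s3-a->s3 s3-b->s3 s3-c->s3

Count `a`s, saturating at 3: states s0 through s2 mean 0 through 2 `a`s seen; s3 means more than 2. Each `a` increments (capped at s3); other symbols loop. Accept from {s2}.
With 4 states:
        a   b   c  
>  s0   s1  s0  s0 
   s1   s2  s1  s1 
 * s2   s3  s2  s2 
   s3   s3  s3  s3 
(> = start, * = accepting)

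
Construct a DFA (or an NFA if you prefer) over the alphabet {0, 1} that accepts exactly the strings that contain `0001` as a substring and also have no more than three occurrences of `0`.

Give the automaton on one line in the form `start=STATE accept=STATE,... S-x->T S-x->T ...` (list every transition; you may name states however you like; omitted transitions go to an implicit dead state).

Build one automaton per condition and run them in lockstep. The first has 5 states tracking whether and how much of `0001` has been seen; the second has 5 states tracking the count of `0`s, saturating at 4. A product state is a pair (one from each), accepting exactly when both do.
With 16 states:
          0    1  
>  q0     q1   q0 
   q1     q2   q3 
   q2     q4   q5 
   q3     q6   q3 
   q4     q7   q8 
   q5     q9   q5 
   q6    q10   q5 
   q7     q7  q11 
 * q8    q11   q8 
   q9    q12  q13 
   q10    q7  q13 
   q11   q11  q11 
   q12    q7  q14 
   q13   q15  q13 
   q14   q15  q14 
   q15   q12  q14 
(> = start, * = accepting)

start=q0 accept=q8 q0-0->q1 q0-1->q0 q1-0->q2 q1-1->q3 q2-0->q4 q2-1->q5 q3-0->q6 q3-1->q3 q4-0->q7 q4-1->q8 q5-0->q9 q5-1->q5 q6-0->q10 q6-1->q5 q7-0->q7 q7-1->q11 q8-0->q11 q8-1->q8 q9-0->q12 q9-1->q13 q10-0->q7 q10-1->q13 q11-0->q11 q11-1->q11 q12-0->q7 q12-1->q14 q13-0->q15 q13-1->q13 q14-0->q15 q14-1->q14 q15-0->q12 q15-1->q14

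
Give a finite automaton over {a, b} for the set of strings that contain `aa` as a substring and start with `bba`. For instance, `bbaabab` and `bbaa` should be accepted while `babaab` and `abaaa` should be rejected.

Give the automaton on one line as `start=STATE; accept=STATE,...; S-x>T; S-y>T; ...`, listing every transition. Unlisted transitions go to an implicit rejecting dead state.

start=s0; accept=s7; s0-a>s1; s0-b>s2; s1-a>s3; s1-b>s4; s2-a>s1; s2-b>s5; s3-a>s3; s3-b>s3; s4-a>s1; s4-b>s4; s5-a>s6; s5-b>s4; s6-a>s7; s6-b>s8; s7-a>s7; s7-b>s7; s8-a>s6; s8-b>s8

Build one automaton per condition and run them in lockstep. The first has 3 states tracking whether and how much of `aa` has been seen; the second has 5 states tracking whether the input so far still matches the prefix `bba`. A product state is a pair (one from each), accepting exactly when both do.
        a   b  
>  s0   s1  s2 
   s1   s3  s4 
   s2   s1  s5 
   s3   s3  s3 
   s4   s1  s4 
   s5   s6  s4 
   s6   s7  s8 
 * s7   s7  s7 
   s8   s6  s8 
(> = start, * = accepting)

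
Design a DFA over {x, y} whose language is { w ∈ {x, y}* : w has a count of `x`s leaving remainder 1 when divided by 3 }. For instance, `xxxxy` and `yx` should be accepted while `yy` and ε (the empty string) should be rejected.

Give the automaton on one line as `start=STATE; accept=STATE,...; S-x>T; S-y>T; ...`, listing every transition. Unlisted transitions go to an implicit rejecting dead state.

start=A; accept=B; A-x>B; A-y>A; B-x>C; B-y>B; C-x>A; C-y>C

Keep the running count of `x`s modulo 3: each `x` advances along the cycle A → B → C → A while other symbols loop. Accept at B.
3 states suffice.
       x  y 
>  A   B  A 
 * B   C  B 
   C   A  C 
(> = start, * = accepting)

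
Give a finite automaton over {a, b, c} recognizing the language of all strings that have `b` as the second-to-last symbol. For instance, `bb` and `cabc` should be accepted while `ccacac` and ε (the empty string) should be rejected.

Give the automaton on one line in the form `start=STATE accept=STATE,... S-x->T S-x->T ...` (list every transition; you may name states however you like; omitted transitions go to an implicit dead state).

start=q0 accept=q7,q8,q9 q0-a->q1 q0-b->q2 q0-c->q3 q1-a->q4 q1-b->q5 q1-c->q6 q2-a->q7 q2-b->q8 q2-c->q9 q3-a->q10 q3-b->q11 q3-c->q12 q4-a->q4 q4-b->q5 q4-c->q6 q5-a->q7 q5-b->q8 q5-c->q9 q6-a->q10 q6-b->q11 q6-c->q12 q7-a->q4 q7-b->q5 q7-c->q6 q8-a->q7 q8-b->q8 q8-c->q9 q9-a->q10 q9-b->q11 q9-c->q12 q10-a->q4 q10-b->q5 q10-c->q6 q11-a->q7 q11-b->q8 q11-c->q9 q12-a->q10 q12-b->q11 q12-c->q12

A DFA must remember the last 2 symbols (since which symbol is second-to-last isn't known until the input ends). Use one state per possible window of the last ≤2 symbols; accept from those whose window starts with `b`.
A 13-state machine:
          a    b    c  
>  q0     q1   q2   q3 
   q1     q4   q5   q6 
   q2     q7   q8   q9 
   q3    q10  q11  q12 
   q4     q4   q5   q6 
   q5     q7   q8   q9 
   q6    q10  q11  q12 
 * q7     q4   q5   q6 
 * q8     q7   q8   q9 
 * q9    q10  q11  q12 
   q10    q4   q5   q6 
   q11    q7   q8   q9 
   q12   q10  q11  q12 
(> = start, * = accepting)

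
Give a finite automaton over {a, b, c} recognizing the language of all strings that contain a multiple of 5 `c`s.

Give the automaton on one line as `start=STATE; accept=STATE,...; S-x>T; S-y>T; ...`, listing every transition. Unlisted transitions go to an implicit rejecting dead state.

start=q0; accept=q0; q0-a>q0; q0-b>q0; q0-c>q1; q1-a>q1; q1-b>q1; q1-c>q2; q2-a>q2; q2-b>q2; q2-c>q3; q3-a>q3; q3-b>q3; q3-c>q4; q4-a>q4; q4-b>q4; q4-c>q0

Keep the running count of `c`s modulo 5: each `c` advances along the cycle q0 → q1 → q2 → q3 → q4 → q0 while other symbols loop. Accept at q0.
A 5-state machine:
        a   b   c  
>* q0   q0  q0  q1 
   q1   q1  q1  q2 
   q2   q2  q2  q3 
   q3   q3  q3  q4 
   q4   q4  q4  q0 
(> = start, * = accepting)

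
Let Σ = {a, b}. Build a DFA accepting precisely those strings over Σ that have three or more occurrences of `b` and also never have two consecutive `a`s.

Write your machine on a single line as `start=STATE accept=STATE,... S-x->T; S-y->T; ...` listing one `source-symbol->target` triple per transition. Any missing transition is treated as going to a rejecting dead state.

Run two small machines in parallel and take their product. One (5 states) tracks the count of `b`s, saturating at 4; the other (3 states) tracks partial matches of the forbidden pattern `aa`. Each combined state is a pair, one component from each; accept when both components accept. Equivalent product states are then merged.
A 9-state machine:
        a   b  
>  S0   S1  S2 
   S1   S3  S2 
   S2   S4  S5 
   S3   S3  S3 
   S4   S3  S5 
   S5   S6  S7 
   S6   S3  S7 
 * S7   S8  S7 
 * S8   S3  S7 
(> = start, * = accepting)

start=S0; accept=S7,S8; S0-a->S1; S0-b->S2; S1-a->S3; S1-b->S2; S2-a->S4; S2-b->S5; S3-a->S3; S3-b->S3; S4-a->S3; S4-b->S5; S5-a->S6; S5-b->S7; S6-a->S3; S6-b->S7; S7-a->S8; S7-b->S7; S8-a->S3; S8-b->S7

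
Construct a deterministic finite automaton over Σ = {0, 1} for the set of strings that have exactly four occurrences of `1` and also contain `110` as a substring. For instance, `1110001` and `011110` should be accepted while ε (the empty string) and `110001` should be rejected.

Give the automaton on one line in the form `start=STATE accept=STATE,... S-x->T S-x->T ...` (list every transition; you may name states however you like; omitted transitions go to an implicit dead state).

Run two small machines in parallel and take their product. The first has 6 states tracking the count of `1`s, saturating at 5; the second has 4 states tracking whether and how much of `110` has been seen. A product state is a pair (one from each), accepting exactly when both do.
A 19-state machine:
       0  1 
>  A   A  B 
   B   C  D 
   C   C  E 
   D   F  G 
   E   H  G 
   F   F  I 
   G   I  J 
   H   H  K 
   I   I  L 
   J   L  M 
   K   N  J 
 * L   L  O 
   M   O  M 
   N   N  P 
   O   O  O 
   P   Q  M 
   Q   Q  R 
   R   S  M 
   S   S  R 
(> = start, * = accepting)

start=A accept=L A-0->A A-1->B B-0->C B-1->D C-0->C C-1->E D-0->F D-1->G E-0->H E-1->G F-0->F F-1->I G-0->I G-1->J H-0->H H-1->K I-0->I I-1->L J-0->L J-1->M K-0->N K-1->J L-0->L L-1->O M-0->O M-1->M N-0->N N-1->P O-0->O O-1->O P-0->Q P-1->M Q-0->Q Q-1->R R-0->S R-1->M S-0->S S-1->R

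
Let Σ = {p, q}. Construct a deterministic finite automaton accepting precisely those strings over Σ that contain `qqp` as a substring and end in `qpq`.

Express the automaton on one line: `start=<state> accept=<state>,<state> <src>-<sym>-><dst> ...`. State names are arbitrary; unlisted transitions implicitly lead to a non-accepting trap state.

start=S0 accept=S7 S0-p->S0 S0-q->S1 S1-p->S2 S1-q->S3 S2-p->S0 S2-q->S4 S3-p->S5 S3-q->S3 S4-p->S2 S4-q->S3 S5-p->S6 S5-q->S7 S6-p->S6 S6-q->S8 S7-p->S5 S7-q->S8 S8-p->S5 S8-q->S8

Handle the two conditions separately and then intersect. The first has 4 states tracking whether and how much of `qqp` has been seen; the second has 4 states tracking how much of the suffix `qpq` has currently been matched. A product state is a pair (one from each), accepting exactly when both do.
        p   q  
>  S0   S0  S1 
   S1   S2  S3 
   S2   S0  S4 
   S3   S5  S3 
   S4   S2  S3 
   S5   S6  S7 
   S6   S6  S8 
 * S7   S5  S8 
   S8   S5  S8 
(> = start, * = accepting)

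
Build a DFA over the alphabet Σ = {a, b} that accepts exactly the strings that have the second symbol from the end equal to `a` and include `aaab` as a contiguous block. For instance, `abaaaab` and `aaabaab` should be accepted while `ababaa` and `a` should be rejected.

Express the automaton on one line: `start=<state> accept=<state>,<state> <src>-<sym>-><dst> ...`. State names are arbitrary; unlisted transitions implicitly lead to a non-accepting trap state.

Handle the two conditions separately and then intersect. One (7 states) tracks the last 2 symbols read; the other (5 states) tracks whether and how much of `aaab` has been seen. Each combined state is a pair, one component from each; accept when both components accept.
12 states suffice.
          a    b  
>  q0     q1   q2 
   q1     q3   q4 
   q2     q5   q6 
   q3     q7   q4 
   q4     q5   q6 
   q5     q3   q4 
   q6     q5   q6 
   q7     q7   q8 
 * q8     q9  q10 
   q9    q11   q8 
   q10    q9  q10 
 * q11   q11   q8 
(> = start, * = accepting)

start=q0 accept=q8,q11 q0-a->q1 q0-b->q2 q1-a->q3 q1-b->q4 q2-a->q5 q2-b->q6 q3-a->q7 q3-b->q4 q4-a->q5 q4-b->q6 q5-a->q3 q5-b->q4 q6-a->q5 q6-b->q6 q7-a->q7 q7-b->q8 q8-a->q9 q8-b->q10 q9-a->q11 q9-b->q8 q10-a->q9 q10-b->q10 q11-a->q11 q11-b->q8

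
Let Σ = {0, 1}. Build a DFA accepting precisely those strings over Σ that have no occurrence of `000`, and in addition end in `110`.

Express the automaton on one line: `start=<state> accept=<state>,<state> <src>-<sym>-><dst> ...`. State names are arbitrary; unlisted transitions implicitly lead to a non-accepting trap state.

start=A accept=G A-0->B A-1->C B-0->D B-1->C C-0->B C-1->E D-0->F D-1->C E-0->G E-1->E F-0->F F-1->H G-0->D G-1->C H-0->F H-1->I I-0->J I-1->I J-0->F J-1->H

Run two small machines in parallel and take their product. The first has 4 states tracking partial matches of the forbidden pattern `000`; the second has 4 states tracking how much of the suffix `110` has currently been matched. A product state is a pair (one from each), accepting exactly when both do.
10 states suffice.
       0  1 
>  A   B  C 
   B   D  C 
   C   B  E 
   D   F  C 
   E   G  E 
   F   F  H 
 * G   D  C 
   H   F  I 
   I   J  I 
   J   F  H 
(> = start, * = accepting)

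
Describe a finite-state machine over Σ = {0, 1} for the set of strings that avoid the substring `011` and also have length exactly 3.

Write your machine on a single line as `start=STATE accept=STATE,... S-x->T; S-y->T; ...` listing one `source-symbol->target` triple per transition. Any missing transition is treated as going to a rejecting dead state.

Run two small machines in parallel and take their product. One (4 states) tracks partial matches of the forbidden pattern `011`; the other (5 states) tracks the input length, saturating at 4. Each combined state is a pair, one component from each; accept when both components accept. After merging equivalent states the machine shrinks.
        0   1  
>  q0   q1  q2 
   q1   q3  q4 
   q2   q3  q3 
   q3   q5  q5 
   q4   q5  q6 
 * q5   q6  q6 
   q6   q6  q6 
(> = start, * = accepting)

start=q0; accept=q5; q0-0->q1; q0-1->q2; q1-0->q3; q1-1->q4; q2-0->q3; q2-1->q3; q3-0->q5; q3-1->q5; q4-0->q5; q4-1->q6; q5-0->q6; q5-1->q6; q6-0->q6; q6-1->q6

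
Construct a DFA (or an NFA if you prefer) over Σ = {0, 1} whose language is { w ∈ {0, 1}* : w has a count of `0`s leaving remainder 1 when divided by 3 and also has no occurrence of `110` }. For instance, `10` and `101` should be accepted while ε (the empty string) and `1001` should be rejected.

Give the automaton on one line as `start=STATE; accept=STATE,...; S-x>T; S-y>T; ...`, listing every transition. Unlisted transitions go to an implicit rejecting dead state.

start=s0; accept=s1,s4,s7; s0-0>s1; s0-1>s2; s1-0>s3; s1-1>s4; s2-0>s1; s2-1>s5; s3-0>s0; s3-1>s6; s4-0>s3; s4-1>s7; s5-0>s8; s5-1>s5; s6-0>s0; s6-1>s9; s7-0>s10; s7-1>s7; s8-0>s10; s8-1>s8; s9-0>s11; s9-1>s9; s10-0>s11; s10-1>s10; s11-0>s8; s11-1>s11

Build one automaton per condition and run them in lockstep. The first has 3 states tracking the count of `0`s modulo 3; the second has 4 states tracking partial matches of the forbidden pattern `110`. A product state is a pair (one from each), accepting exactly when both do.
          0    1  
>  s0     s1   s2 
 * s1     s3   s4 
   s2     s1   s5 
   s3     s0   s6 
 * s4     s3   s7 
   s5     s8   s5 
   s6     s0   s9 
 * s7    s10   s7 
   s8    s10   s8 
   s9    s11   s9 
   s10   s11  s10 
   s11    s8  s11 
(> = start, * = accepting)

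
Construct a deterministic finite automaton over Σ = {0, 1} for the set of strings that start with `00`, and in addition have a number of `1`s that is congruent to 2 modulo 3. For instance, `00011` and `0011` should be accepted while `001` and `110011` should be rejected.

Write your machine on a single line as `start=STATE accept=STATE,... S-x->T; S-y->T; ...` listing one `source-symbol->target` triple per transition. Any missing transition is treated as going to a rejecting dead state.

Run two small machines in parallel and take their product. One (4 states) tracks whether the input so far still matches the prefix `00`; the other (3 states) tracks the count of `1`s modulo 3. Each combined state is a pair, one component from each; accept when both components accept. Equivalent product states are then merged.
A 6-state machine:
       0  1 
>  A   B  C 
   B   D  C 
   C   C  C 
   D   D  E 
   E   E  F 
 * F   F  D 
(> = start, * = accepting)

start=A; accept=F; A-0->B; A-1->C; B-0->D; B-1->C; C-0->C; C-1->C; D-0->D; D-1->E; E-0->E; E-1->F; F-0->F; F-1->D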